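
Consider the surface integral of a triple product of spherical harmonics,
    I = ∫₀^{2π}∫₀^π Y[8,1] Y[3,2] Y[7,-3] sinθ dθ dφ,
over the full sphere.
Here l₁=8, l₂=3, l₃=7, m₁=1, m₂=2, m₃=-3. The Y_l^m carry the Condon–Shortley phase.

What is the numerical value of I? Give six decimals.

Checks pass: Σm=0; 18 even; l₃=7∈[5,11].
(2·8+1)(2·3+1)(2·7+1) = 1785
Δ: 4! 12! 2! / 19! → 1/5290740
sum: t=1:−1/7257600 t=2:+1/2073600 t=3:−1/7257600 = 1/4838400
3j²(8 3 7; 0 0 0) = Δ·Π!·Σ² = 252/20995  (sign -1)
sum: t=3:−1/11612160 t=4:+1/52254720 = -1/14929920
3j²(8 3 7; 1 2 -3) = Δ·Π!·Σ² = 1225/75582  (sign -1)
combine: 4πI² = 1785·252/20995·1225/75582 = 360150/1037153
take √, sign +1: I = 0.16623228

0.166232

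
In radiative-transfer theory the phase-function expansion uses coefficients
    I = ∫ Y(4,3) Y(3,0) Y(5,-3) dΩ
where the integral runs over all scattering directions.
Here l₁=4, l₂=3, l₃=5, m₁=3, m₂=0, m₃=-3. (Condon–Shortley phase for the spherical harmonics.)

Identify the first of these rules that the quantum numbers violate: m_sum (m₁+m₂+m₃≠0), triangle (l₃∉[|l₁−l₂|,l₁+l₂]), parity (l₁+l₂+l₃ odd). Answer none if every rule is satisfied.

none

Σmᵢ = 0  ✓
l₃∈[|l₁−l₂|,l₁+l₂]=[1,7], have l₃=5  ✓
Σlᵢ = 12 ⇒ even  ✓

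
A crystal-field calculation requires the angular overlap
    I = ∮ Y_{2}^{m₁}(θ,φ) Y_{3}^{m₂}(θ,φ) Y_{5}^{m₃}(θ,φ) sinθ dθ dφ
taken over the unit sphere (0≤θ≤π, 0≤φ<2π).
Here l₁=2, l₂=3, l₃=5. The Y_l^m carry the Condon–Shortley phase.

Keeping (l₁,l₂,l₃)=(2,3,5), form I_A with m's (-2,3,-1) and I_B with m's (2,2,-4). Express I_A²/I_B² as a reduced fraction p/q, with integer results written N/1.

Shared (l₁,l₂,l₃)=(2,3,5): N and (l;000)² cancel in I_A²/I_B².
A: Δ = 0!·4!·6!/11! = 1/2310; Racah Σ t=0..0: t=0:+1/17280 = 1/17280; ⇒ 3j(2 3 5; -2 3 -1)² = 1/2310, sgn +1
B: Δ = 0!·4!·6!/11! = 1/2310; Racah Σ t=0..0: t=0:+1/2880 = 1/2880; ⇒ 3j(2 3 5; 2 2 -4)² = 3/55, sgn -1
I_A²/I_B² = (1/2310)/(3/55) = 1/126

1/126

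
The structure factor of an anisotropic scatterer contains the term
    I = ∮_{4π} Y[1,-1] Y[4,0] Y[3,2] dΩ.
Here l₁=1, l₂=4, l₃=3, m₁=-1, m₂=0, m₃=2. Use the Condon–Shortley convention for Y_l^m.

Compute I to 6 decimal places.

-1 + 0 + 2 = 1 ≠ 0: azimuthal integral kills it; I = 0

0.000000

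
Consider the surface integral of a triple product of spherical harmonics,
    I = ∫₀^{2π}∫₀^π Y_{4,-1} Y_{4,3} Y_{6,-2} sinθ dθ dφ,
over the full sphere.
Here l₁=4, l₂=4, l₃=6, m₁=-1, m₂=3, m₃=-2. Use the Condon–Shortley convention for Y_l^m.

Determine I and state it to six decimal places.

Rules hold: Σm=0, L=14 even, 0≤6≤8.
N = 9·9·13 = 1053
Δ = 2!·6!·6!/15! = 1/1261260
Racah Σ t=0..2: t=0:+1/4608 t=1:−1/1296 t=2:+1/4608 = -7/20736
⇒ 3j(4 4 6; 0 0 0)² = 20/1287, sgn -1
Racah Σ t=1..2: t=1:−1/34560 t=2:+1/8640 = 1/11520
⇒ 3j(4 4 6; -1 3 -2)² = 3/143, sgn +1
4πI² = N·(3j₀)²·(3jₘ)² = 540/1573
I = -1·√(0.343293/4π) = -0.16528277

-0.165283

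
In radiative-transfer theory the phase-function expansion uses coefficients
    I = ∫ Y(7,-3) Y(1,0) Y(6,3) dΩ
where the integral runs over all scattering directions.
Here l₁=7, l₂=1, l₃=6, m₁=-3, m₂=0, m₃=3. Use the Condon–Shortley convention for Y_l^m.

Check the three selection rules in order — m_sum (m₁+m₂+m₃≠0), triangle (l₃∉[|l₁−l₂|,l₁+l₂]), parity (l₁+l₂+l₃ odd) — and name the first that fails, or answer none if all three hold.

none

m₁+m₂+m₃ = -3 + 0 + 3 = 0  ✓
triangle: |7−1|=6 ≤ l₃=6 ≤ 7+1=8  ✓
parity: l₁+l₂+l₃ = 14 is even  ✓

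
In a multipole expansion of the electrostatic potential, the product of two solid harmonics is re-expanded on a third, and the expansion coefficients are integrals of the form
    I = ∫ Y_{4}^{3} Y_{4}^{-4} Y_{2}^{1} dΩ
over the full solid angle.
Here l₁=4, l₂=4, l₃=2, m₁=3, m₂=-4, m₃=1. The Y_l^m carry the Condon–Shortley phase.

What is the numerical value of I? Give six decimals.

Checks pass: Σm=0; 10 even; l₃=2∈[0,8].
(2·4+1)(2·4+1)(2·2+1) = 405
Δ: 6! 2! 2! / 11! → 1/13860
sum: t=2:+1/192 t=3:−1/36 t=4:+1/192 = -5/288
3j²(4 4 2; 0 0 0) = Δ·Π!·Σ² = 20/693  (sign -1)
sum: t=0:+1/1440 = 1/1440
3j²(4 4 2; 3 -4 1) = Δ·Π!·Σ² = 7/165  (sign -1)
combine: 4πI² = 405·20/693·7/165 = 60/121
take √, sign +1: I = 0.19864517

0.198645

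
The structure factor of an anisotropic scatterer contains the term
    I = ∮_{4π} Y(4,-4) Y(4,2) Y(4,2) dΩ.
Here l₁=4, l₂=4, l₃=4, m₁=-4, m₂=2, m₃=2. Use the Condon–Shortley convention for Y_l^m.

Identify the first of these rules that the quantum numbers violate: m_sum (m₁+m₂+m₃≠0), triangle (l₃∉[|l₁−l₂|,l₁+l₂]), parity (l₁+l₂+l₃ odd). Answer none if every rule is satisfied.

none

m₁+m₂+m₃ = -4 + 2 + 2 = 0  ✓
triangle: |4−4|=0 ≤ l₃=4 ≤ 4+4=8  ✓
parity: l₁+l₂+l₃ = 12 is even  ✓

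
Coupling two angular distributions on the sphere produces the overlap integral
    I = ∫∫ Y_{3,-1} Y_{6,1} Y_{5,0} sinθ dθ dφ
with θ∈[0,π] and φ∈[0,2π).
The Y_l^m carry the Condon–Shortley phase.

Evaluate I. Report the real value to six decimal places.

-0.077843

m-sum 0 ✓  L=14 even ✓  3≤5≤9 ✓
Π(2lᵢ+1) = 7×13×11 = 1001
triangle coeff Δ(3,6,5) = 1/675675
Σ_t [1,3]: t=1:−1/8640 t=2:+1/2304 t=3:−1/8640 = 7/34560
(3j)²=7/429 [(3 6 5; 0 0 0)], sign=-1
Σ_t [2,4]: t=2:+1/5760 t=3:−1/3456 t=4:+1/34560 = -1/11520
(3j)²=2/429 [(3 6 5; -1 1 0)], sign=+1
⇒ 4πI² = 98/1287
I = (-1)√(98/1287/(4π)) = -0.07784287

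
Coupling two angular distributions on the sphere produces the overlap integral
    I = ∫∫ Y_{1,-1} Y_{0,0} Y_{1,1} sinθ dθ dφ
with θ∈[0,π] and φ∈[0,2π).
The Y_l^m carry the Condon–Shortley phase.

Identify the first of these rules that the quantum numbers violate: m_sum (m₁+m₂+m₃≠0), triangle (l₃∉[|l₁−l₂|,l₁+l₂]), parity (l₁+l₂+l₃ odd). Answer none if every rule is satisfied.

none

Σmᵢ = 0  ✓
l₃∈[|l₁−l₂|,l₁+l₂]=[1,1], have l₃=1  ✓
Σlᵢ = 2 ⇒ even  ✓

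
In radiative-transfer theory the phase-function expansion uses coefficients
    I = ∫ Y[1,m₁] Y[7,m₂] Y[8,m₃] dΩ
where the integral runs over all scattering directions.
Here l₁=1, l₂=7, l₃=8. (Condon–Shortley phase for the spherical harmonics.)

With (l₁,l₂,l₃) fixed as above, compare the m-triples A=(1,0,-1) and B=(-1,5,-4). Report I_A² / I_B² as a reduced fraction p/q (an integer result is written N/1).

6/1

Shared (l₁,l₂,l₃)=(1,7,8): N and (l;000)² cancel in I_A²/I_B².
A: Δ = 0!·2!·14!/17! = 1/2040; Racah Σ t=0..0: t=0:+1/50803200 = 1/50803200; ⇒ 3j(1 7 8; 1 0 -1)² = 3/170, sgn -1
B: Δ = 0!·2!·14!/17! = 1/2040; Racah Σ t=0..0: t=0:+1/1916006400 = 1/1916006400; ⇒ 3j(1 7 8; -1 5 -4)² = 1/340, sgn +1
I_A²/I_B² = (3/170)/(1/340) = 6/1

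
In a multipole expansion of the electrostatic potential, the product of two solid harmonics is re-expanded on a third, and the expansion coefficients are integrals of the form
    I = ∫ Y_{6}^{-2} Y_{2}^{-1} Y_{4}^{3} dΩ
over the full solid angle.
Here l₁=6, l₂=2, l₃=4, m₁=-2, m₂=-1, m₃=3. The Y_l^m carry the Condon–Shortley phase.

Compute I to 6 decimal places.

0.089969

Checks pass: Σm=0; 12 even; l₃=4∈[4,8].
(2·6+1)(2·2+1)(2·4+1) = 585
Δ: 4! 8! 0! / 13! → 1/6435
sum: t=2:+1/2304 = 1/2304
3j²(6 2 4; 0 0 0) = Δ·Π!·Σ² = 5/143  (sign +1)
sum: t=1:−1/30240 = -1/30240
3j²(6 2 4; -2 -1 3) = Δ·Π!·Σ² = 32/6435  (sign +1)
combine: 4πI² = 585·5/143·32/6435 = 160/1573
take √, sign +1: I = 0.08996855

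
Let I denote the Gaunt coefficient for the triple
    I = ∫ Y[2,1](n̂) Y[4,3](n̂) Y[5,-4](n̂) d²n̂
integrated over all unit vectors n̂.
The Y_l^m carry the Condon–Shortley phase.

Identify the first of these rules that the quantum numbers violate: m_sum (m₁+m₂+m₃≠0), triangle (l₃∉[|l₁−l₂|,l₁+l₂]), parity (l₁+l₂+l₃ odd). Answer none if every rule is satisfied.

azimuthal sum: 1 + 3 − 4 = 0  ✓
2 ≤ 5 ≤ 6 (triangle on l)  ✓
L = 2 + 4 + 5 = 11 (odd)  ✗

parity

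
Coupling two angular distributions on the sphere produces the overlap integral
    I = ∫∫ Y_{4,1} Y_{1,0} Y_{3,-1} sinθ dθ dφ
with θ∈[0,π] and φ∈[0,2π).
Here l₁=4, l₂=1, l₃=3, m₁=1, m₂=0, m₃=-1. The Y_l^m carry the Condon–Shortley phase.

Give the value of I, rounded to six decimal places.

-0.238414

m-sum 0 ✓  L=8 even ✓  3≤3≤5 ✓
Π(2lᵢ+1) = 9×3×7 = 189
triangle coeff Δ(4,1,3) = 1/252
Σ_t [1,1]: t=1:−1/36 = -1/36
(3j)²=4/63 [(4 1 3; 0 0 0)], sign=+1
Σ_t [1,1]: t=1:−1/48 = -1/48
(3j)²=5/84 [(4 1 3; 1 0 -1)], sign=-1
⇒ 4πI² = 5/7
I = (-1)√(5/7/(4π)) = -0.23841361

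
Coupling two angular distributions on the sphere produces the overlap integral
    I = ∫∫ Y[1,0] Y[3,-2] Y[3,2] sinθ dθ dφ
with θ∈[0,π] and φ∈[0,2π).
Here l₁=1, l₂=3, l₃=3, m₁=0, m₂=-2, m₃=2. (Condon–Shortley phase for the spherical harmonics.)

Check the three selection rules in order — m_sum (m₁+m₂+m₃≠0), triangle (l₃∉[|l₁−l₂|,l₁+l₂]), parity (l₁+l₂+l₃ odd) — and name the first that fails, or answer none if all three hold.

parity

azimuthal sum: 0 − 2 + 2 = 0  ✓
2 ≤ 3 ≤ 4 (triangle on l)  ✓
L = 1 + 3 + 3 = 7 (odd)  ✗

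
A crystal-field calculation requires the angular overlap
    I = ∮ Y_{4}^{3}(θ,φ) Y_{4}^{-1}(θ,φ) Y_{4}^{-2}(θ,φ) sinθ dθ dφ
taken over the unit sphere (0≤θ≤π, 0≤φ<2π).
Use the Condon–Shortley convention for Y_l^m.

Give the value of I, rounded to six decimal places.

m-sum 0 ✓  L=12 even ✓  0≤4≤8 ✓
Π(2lᵢ+1) = 9×9×9 = 729
triangle coeff Δ(4,4,4) = 1/450450
Σ_t [0,4]: t=0:+1/13824 t=1:−1/216 t=2:+1/64 t=3:−1/216 t=4:+1/13824 = 5/768
(3j)²=18/1001 [(4 4 4; 0 0 0)], sign=+1
Σ_t [0,1]: t=0:+1/864 t=1:−1/576 = -1/1728
(3j)²=5/1287 [(4 4 4; 3 -1 -2)], sign=-1
⇒ 4πI² = 7290/143143
I = (-1)√(7290/143143/(4π)) = -0.06366105

-0.063661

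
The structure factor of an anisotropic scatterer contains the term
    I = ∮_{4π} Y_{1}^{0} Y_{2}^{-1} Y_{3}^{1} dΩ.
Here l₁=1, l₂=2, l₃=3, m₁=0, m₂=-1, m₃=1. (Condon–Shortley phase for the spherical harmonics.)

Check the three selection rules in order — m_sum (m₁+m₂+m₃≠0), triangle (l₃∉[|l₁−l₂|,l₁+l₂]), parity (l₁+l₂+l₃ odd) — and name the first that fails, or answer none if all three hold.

azimuthal sum: 0 − 1 + 1 = 0  ✓
1 ≤ 3 ≤ 3 (triangle on l)  ✓
L = 1 + 2 + 3 = 6 (even)  ✓

none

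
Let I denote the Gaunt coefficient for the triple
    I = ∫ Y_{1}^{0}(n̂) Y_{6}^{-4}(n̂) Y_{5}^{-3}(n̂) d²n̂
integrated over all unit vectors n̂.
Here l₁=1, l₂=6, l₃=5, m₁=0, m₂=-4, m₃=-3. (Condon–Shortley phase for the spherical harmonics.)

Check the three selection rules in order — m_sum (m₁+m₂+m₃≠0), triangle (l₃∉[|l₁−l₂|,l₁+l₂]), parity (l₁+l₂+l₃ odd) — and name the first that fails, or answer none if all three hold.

m_sum

azimuthal sum: 0 − 4 − 3 = -7  ✗
5 ≤ 5 ≤ 7 (triangle on l)
L = 1 + 6 + 5 = 12 (even)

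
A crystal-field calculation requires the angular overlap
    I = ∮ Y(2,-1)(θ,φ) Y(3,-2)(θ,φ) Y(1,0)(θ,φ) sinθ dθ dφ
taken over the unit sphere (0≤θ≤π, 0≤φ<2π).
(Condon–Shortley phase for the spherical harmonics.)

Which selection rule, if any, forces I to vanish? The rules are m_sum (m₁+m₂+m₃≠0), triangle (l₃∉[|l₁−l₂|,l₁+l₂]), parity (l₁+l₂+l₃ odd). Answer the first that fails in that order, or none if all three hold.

m_sum

Σmᵢ = -3  ✗
l₃∈[|l₁−l₂|,l₁+l₂]=[1,5], have l₃=1
Σlᵢ = 6 ⇒ even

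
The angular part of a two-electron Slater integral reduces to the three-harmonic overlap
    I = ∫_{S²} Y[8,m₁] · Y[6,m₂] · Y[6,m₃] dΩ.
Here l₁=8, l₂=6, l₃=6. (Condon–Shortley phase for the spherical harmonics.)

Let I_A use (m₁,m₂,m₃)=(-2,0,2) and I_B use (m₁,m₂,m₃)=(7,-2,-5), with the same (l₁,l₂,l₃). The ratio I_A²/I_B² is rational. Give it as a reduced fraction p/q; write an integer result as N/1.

l's match ⇒ only the (l;m) 3-j factors differ between A and B.
A: triangle coeff Δ(8,6,6) = 1/1309458150; Σ_t [2,6]: t=2:+1/1393459200 t=3:−1/21772800 t=4:+1/3317760 t=5:−1/3110400 t=6:+1/19906560 = -1/66355200; (3j)²=21/92378 [(8 6 6; -2 0 2)], sign=-1
B: triangle coeff Δ(8,6,6) = 1/1309458150; Σ_t [0,1]: t=0:+1/4877107200 t=1:−1/1219276800 = -1/1625702400; (3j)²=33/2261 [(8 6 6; 7 -2 -5)], sign=+1
I_A²/I_B² = (21/92378)/(33/2261) = 49/3146

49/3146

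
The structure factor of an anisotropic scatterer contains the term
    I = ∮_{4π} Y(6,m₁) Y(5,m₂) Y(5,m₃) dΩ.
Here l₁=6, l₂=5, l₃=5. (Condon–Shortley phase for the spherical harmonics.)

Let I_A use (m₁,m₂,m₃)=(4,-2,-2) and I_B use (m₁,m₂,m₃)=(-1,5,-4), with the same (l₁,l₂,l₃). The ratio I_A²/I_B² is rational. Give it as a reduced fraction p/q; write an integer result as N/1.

l's match ⇒ only the (l;m) 3-j factors differ between A and B.
A: triangle coeff Δ(6,5,5) = 1/28588560; Σ_t [0,2]: t=0:+1/207360 t=1:−1/57600 t=2:+1/207360 = -1/129600; (3j)²=168/12155 [(6 5 5; 4 -2 -2)], sign=+1
B: triangle coeff Δ(6,5,5) = 1/28588560; Σ_t [6,6]: t=6:+1/2073600 = 1/2073600; (3j)²=63/9724 [(6 5 5; -1 5 -4)], sign=-1
I_A²/I_B² = (168/12155)/(63/9724) = 32/15

32/15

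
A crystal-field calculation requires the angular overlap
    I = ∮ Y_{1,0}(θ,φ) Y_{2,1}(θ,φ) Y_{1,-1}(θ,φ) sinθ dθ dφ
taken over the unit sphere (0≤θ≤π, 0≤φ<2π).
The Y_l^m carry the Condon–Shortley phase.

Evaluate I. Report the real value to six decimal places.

Rules hold: Σm=0, L=4 even, 1≤1≤3.
N = 3·5·3 = 45
Δ = 2!·0!·2!/5! = 1/30
Racah Σ t=1..1: t=1:−1/1 = -1/1
⇒ 3j(1 2 1; 0 0 0)² = 2/15, sgn +1
Racah Σ t=1..1: t=1:−1/2 = -1/2
⇒ 3j(1 2 1; 0 1 -1)² = 1/10, sgn -1
4πI² = N·(3j₀)²·(3jₘ)² = 3/5
I = -1·√(0.6/4π) = -0.21850969

-0.218510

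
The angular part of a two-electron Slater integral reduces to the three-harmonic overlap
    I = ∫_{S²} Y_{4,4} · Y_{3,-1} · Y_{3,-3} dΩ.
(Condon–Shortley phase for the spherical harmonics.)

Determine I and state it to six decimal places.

-0.166198

Checks pass: Σm=0; 10 even; l₃=3∈[1,7].
(2·4+1)(2·3+1)(2·3+1) = 441
Δ: 4! 4! 2! / 11! → 1/34650
sum: t=1:−1/72 t=2:+1/16 t=3:−1/72 = 5/144
3j²(4 3 3; 0 0 0) = Δ·Π!·Σ² = 2/77  (sign -1)
sum: t=0:+1/1152 = 1/1152
3j²(4 3 3; 4 -1 -3) = Δ·Π!·Σ² = 1/33  (sign +1)
combine: 4πI² = 441·2/77·1/33 = 42/121
take √, sign -1: I = -0.16619847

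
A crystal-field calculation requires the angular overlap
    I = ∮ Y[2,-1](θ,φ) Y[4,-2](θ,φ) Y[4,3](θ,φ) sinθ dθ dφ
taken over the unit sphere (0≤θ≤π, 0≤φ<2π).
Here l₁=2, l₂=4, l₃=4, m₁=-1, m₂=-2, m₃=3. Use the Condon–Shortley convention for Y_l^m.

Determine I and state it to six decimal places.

Rules hold: Σm=0, L=10 even, 2≤4≤6.
N = 5·9·9 = 405
Δ = 2!·2!·6!/11! = 1/13860
Racah Σ t=0..2: t=0:+1/192 t=1:−1/36 t=2:+1/192 = -5/288
⇒ 3j(2 4 4; 0 0 0)² = 20/693, sgn -1
Racah Σ t=1..2: t=1:−1/240 t=2:+1/1440 = -1/288
⇒ 3j(2 4 4; -1 -2 3)² = 5/132, sgn +1
4πI² = N·(3j₀)²·(3jₘ)² = 375/847
I = -1·√(0.442739/4π) = -0.18770204

-0.187702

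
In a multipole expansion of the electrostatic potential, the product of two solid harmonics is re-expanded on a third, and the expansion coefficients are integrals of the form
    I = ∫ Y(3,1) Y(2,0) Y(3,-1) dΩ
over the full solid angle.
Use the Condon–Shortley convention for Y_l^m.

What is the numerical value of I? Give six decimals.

m-sum 0 ✓  L=8 even ✓  1≤3≤5 ✓
Π(2lᵢ+1) = 7×5×7 = 245
triangle coeff Δ(3,2,3) = 1/3780
Σ_t [0,2]: t=0:+1/24 t=1:−1/4 t=2:+1/24 = -1/6
(3j)²=4/105 [(3 2 3; 0 0 0)], sign=+1
Σ_t [0,2]: t=0:+1/16 t=1:−1/6 t=2:+1/96 = -3/32
(3j)²=3/140 [(3 2 3; 1 0 -1)], sign=-1
⇒ 4πI² = 1/5
I = (-1)√(1/5/(4π)) = -0.12615663

-0.126157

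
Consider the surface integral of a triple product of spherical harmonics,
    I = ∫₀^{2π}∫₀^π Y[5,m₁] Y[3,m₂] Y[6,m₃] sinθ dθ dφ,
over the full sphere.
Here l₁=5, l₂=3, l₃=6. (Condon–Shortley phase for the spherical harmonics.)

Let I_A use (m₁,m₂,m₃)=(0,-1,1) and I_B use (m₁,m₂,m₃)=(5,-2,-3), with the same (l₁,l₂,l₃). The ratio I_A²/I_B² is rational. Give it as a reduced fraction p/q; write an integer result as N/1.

7/9

Shared (l₁,l₂,l₃)=(5,3,6): N and (l;000)² cancel in I_A²/I_B².
A: Δ = 2!·8!·4!/15! = 1/675675; Racah Σ t=0..2: t=0:+1/5760 t=1:−1/3456 t=2:+1/34560 = -1/11520; ⇒ 3j(5 3 6; 0 -1 1)² = 2/429, sgn +1
B: Δ = 2!·8!·4!/15! = 1/675675; Racah Σ t=0..0: t=0:+1/483840 = 1/483840; ⇒ 3j(5 3 6; 5 -2 -3)² = 6/1001, sgn -1
I_A²/I_B² = (2/429)/(6/1001) = 7/9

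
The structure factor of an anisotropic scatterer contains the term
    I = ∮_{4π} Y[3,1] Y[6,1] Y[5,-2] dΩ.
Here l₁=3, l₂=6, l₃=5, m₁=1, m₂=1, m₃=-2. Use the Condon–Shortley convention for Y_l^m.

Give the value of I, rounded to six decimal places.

0.080575

Checks pass: Σm=0; 14 even; l₃=5∈[3,9].
(2·3+1)(2·6+1)(2·5+1) = 1001
Δ: 4! 2! 8! / 15! → 1/675675
sum: t=1:−1/8640 t=2:+1/2304 t=3:−1/8640 = 7/34560
3j²(3 6 5; 0 0 0) = Δ·Π!·Σ² = 7/429  (sign -1)
sum: t=0:+1/241920 t=1:−1/8640 t=2:+1/5760 = 1/16128
3j²(3 6 5; 1 1 -2) = Δ·Π!·Σ² = 5/1001  (sign -1)
combine: 4πI² = 1001·7/429·5/1001 = 35/429
take √, sign +1: I = 0.08057502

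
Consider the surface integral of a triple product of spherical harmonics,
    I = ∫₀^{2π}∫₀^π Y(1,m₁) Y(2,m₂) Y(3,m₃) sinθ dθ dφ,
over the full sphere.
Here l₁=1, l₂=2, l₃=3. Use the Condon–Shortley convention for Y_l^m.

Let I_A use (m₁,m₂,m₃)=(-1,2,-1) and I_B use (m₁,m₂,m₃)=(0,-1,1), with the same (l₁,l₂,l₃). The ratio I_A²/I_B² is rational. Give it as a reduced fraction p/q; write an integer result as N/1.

1/8

Shared (l₁,l₂,l₃)=(1,2,3): N and (l;000)² cancel in I_A²/I_B².
A: Δ = 0!·2!·4!/7! = 1/105; Racah Σ t=0..0: t=0:+1/48 = 1/48; ⇒ 3j(1 2 3; -1 2 -1)² = 1/105, sgn +1
B: Δ = 0!·2!·4!/7! = 1/105; Racah Σ t=0..0: t=0:+1/6 = 1/6; ⇒ 3j(1 2 3; 0 -1 1)² = 8/105, sgn +1
I_A²/I_B² = (1/105)/(8/105) = 1/8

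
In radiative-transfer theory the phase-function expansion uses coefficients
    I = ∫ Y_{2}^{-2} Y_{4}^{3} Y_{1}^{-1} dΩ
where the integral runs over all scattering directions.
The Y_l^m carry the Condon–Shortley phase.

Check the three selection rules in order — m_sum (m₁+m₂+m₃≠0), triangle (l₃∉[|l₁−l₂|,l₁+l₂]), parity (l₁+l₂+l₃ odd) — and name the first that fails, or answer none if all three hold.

azimuthal sum: -2 + 3 − 1 = 0  ✓
2 ≤ 1 ≤ 6 (triangle on l)  ✗
L = 2 + 4 + 1 = 7 (odd)

triangle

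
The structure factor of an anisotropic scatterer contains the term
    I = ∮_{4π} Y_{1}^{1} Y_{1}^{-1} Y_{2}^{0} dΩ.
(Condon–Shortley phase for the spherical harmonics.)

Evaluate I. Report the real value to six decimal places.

Rules hold: Σm=0, L=4 even, 0≤2≤2.
N = 3·3·5 = 45
Δ = 0!·2!·2!/5! = 1/30
Racah Σ t=0..0: t=0:+1/1 = 1/1
⇒ 3j(1 1 2; 0 0 0)² = 2/15, sgn +1
Racah Σ t=0..0: t=0:+1/4 = 1/4
⇒ 3j(1 1 2; 1 -1 0)² = 1/30, sgn +1
4πI² = N·(3j₀)²·(3jₘ)² = 1/5
I = +1·√(0.2/4π) = 0.12615663

0.126157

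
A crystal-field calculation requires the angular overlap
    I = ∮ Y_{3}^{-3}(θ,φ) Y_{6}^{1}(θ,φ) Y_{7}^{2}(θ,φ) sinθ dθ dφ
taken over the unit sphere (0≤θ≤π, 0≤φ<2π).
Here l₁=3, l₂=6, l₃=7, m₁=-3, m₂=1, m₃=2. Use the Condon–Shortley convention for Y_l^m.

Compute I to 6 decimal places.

-0.170823

Rules hold: Σm=0, L=16 even, 3≤7≤9.
N = 7·13·15 = 1365
Δ = 2!·4!·10!/17! = 1/2042040
Racah Σ t=0..2: t=0:+1/207360 t=1:−1/57600 t=2:+1/207360 = -1/129600
⇒ 3j(3 6 7; 0 0 0)² = 168/12155, sgn +1
Racah Σ t=2..2: t=2:+1/691200 = 1/691200
⇒ 3j(3 6 7; -3 1 2)² = 189/9724, sgn -1
4πI² = N·(3j₀)²·(3jₘ)² = 166698/454597
I = -1·√(0.366694/4π) = -0.17082325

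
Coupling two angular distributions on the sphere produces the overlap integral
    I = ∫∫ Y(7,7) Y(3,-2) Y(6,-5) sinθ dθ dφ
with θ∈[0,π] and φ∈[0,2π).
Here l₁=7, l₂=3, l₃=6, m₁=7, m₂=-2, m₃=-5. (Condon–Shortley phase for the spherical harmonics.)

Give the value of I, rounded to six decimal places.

-0.201189

Rules hold: Σm=0, L=16 even, 4≤6≤10.
N = 15·7·13 = 1365
Δ = 4!·10!·2!/17! = 1/2042040
Racah Σ t=1..3: t=1:−1/207360 t=2:+1/57600 t=3:−1/207360 = 1/129600
⇒ 3j(7 3 6; 0 0 0)² = 168/12155, sgn +1
Racah Σ t=0..0: t=0:+1/87091200 = 1/87091200
⇒ 3j(7 3 6; 7 -2 -5)² = 11/408, sgn -1
4πI² = N·(3j₀)²·(3jₘ)² = 147/289
I = -1·√(0.508651/4π) = -0.20118927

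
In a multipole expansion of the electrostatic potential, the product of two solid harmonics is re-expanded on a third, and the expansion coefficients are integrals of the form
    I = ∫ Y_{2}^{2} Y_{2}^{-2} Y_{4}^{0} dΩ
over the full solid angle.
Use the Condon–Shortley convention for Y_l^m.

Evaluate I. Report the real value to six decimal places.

Checks pass: Σm=0; 8 even; l₃=4∈[0,4].
(2·2+1)(2·2+1)(2·4+1) = 225
Δ: 0! 4! 4! / 9! → 1/630
sum: t=0:+1/16 = 1/16
3j²(2 2 4; 0 0 0) = Δ·Π!·Σ² = 2/35  (sign +1)
sum: t=0:+1/576 = 1/576
3j²(2 2 4; 2 -2 0) = Δ·Π!·Σ² = 1/630  (sign +1)
combine: 4πI² = 225·2/35·1/630 = 1/49
take √, sign +1: I = 0.04029926

0.040299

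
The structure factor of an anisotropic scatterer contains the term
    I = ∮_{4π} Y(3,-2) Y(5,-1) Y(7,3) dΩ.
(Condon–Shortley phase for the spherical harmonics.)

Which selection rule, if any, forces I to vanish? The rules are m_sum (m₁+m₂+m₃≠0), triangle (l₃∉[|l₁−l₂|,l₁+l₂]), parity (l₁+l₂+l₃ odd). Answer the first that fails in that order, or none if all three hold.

parity

Σmᵢ = 0  ✓
l₃∈[|l₁−l₂|,l₁+l₂]=[2,8], have l₃=7  ✓
Σlᵢ = 15 ⇒ odd  ✗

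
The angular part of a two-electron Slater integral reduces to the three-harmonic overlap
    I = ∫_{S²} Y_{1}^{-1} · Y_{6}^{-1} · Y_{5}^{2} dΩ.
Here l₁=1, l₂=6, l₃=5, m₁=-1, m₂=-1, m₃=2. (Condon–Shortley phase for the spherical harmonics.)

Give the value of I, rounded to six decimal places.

-0.129207

Rules hold: Σm=0, L=12 even, 5≤5≤7.
N = 3·13·11 = 429
Δ = 2!·0!·10!/13! = 1/858
Racah Σ t=1..1: t=1:−1/14400 = -1/14400
⇒ 3j(1 6 5; 0 0 0)² = 6/143, sgn +1
Racah Σ t=2..2: t=2:+1/60480 = 1/60480
⇒ 3j(1 6 5; -1 -1 2)² = 5/429, sgn -1
4πI² = N·(3j₀)²·(3jₘ)² = 30/143
I = -1·√(0.20979/4π) = -0.12920749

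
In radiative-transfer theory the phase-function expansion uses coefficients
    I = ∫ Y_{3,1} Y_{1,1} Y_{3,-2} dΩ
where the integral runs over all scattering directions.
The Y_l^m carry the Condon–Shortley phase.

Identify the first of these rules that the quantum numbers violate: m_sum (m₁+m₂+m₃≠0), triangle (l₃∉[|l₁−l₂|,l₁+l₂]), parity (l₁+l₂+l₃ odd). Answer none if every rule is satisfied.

parity

Σmᵢ = 0  ✓
l₃∈[|l₁−l₂|,l₁+l₂]=[2,4], have l₃=3  ✓
Σlᵢ = 7 ⇒ odd  ✗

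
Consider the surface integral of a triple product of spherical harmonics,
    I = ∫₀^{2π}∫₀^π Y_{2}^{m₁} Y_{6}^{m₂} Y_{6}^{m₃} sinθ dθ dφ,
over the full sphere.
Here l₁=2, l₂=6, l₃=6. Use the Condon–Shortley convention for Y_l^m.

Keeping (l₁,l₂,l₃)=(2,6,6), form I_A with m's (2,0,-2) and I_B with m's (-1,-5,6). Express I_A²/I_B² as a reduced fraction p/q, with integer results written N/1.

140/121

Shared (l₁,l₂,l₃)=(2,6,6): N and (l;000)² cancel in I_A²/I_B².
A: Δ = 2!·2!·10!/15! = 1/90090; Racah Σ t=0..0: t=0:+1/69120 = 1/69120; ⇒ 3j(2 6 6; 2 0 -2)² = 4/143, sgn +1
B: Δ = 2!·2!·10!/15! = 1/90090; Racah Σ t=1..1: t=1:−1/7257600 = -1/7257600; ⇒ 3j(2 6 6; -1 -5 6)² = 11/455, sgn -1
I_A²/I_B² = (4/143)/(11/455) = 140/121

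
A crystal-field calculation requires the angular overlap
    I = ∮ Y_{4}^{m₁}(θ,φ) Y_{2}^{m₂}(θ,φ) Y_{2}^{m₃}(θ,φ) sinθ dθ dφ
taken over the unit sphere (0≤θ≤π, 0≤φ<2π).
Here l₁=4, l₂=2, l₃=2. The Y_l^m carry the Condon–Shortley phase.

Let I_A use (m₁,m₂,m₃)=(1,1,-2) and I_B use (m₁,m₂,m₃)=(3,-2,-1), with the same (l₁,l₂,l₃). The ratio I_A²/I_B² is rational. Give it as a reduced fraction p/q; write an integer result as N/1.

1/7

Same 4,2,2: normalisation and zero-m 3j drop out of the ratio.
A: Δ: 4! 4! 0! / 9! → 1/630; sum: t=3:−1/144 = -1/144; 3j²(4 2 2; 1 1 -2) = Δ·Π!·Σ² = 1/126  (sign -1)
B: Δ: 4! 4! 0! / 9! → 1/630; sum: t=0:+1/144 = 1/144; 3j²(4 2 2; 3 -2 -1) = Δ·Π!·Σ² = 1/18  (sign -1)
I_A²/I_B² = (1/126)/(1/18) = 1/7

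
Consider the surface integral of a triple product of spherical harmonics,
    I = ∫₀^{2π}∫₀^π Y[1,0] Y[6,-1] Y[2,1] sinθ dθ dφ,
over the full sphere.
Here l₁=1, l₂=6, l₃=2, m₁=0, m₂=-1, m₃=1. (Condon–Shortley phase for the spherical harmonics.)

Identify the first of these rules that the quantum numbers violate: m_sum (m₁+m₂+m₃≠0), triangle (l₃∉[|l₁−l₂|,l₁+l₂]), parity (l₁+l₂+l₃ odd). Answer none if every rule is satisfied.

triangle

m₁+m₂+m₃ = 0 − 1 + 1 = 0  ✓
triangle: |1−6|=5 ≤ l₃=2 ≤ 1+6=7  ✗
parity: l₁+l₂+l₃ = 9 is odd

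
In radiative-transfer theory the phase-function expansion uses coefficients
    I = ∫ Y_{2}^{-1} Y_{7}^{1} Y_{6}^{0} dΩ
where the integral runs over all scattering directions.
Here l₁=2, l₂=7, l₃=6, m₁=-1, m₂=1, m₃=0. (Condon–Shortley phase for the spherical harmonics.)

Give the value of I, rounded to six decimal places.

L=15 odd ⇒ parity kills the (l;000) factor ⇒ I = 0

0.000000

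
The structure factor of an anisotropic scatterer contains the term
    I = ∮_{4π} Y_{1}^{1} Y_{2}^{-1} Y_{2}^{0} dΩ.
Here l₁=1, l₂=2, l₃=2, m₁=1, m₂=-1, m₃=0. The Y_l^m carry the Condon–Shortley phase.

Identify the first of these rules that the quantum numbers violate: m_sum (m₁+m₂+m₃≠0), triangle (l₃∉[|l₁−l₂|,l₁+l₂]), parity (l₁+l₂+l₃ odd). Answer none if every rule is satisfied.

parity

azimuthal sum: 1 − 1 + 0 = 0  ✓
1 ≤ 2 ≤ 3 (triangle on l)  ✓
L = 1 + 2 + 2 = 5 (odd)  ✗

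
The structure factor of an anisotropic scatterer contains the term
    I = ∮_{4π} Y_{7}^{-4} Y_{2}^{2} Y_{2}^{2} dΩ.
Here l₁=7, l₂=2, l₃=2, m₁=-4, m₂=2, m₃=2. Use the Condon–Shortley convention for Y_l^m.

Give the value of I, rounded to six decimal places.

|7−2|≤2≤7+2 violated ⇒ I = 0

0.000000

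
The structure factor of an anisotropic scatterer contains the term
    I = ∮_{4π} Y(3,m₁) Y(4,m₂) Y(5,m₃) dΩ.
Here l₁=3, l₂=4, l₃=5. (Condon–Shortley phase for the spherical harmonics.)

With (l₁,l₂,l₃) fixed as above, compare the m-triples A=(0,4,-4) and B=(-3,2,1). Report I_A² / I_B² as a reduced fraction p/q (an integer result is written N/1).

l's match ⇒ only the (l;m) 3-j factors differ between A and B.
A: triangle coeff Δ(3,4,5) = 1/180180; Σ_t [2,2]: t=2:+1/8640 = 1/8640; (3j)²=28/715 [(3 4 5; 0 4 -4)], sign=-1
B: triangle coeff Δ(3,4,5) = 1/180180; Σ_t [2,2]: t=2:+1/2304 = 1/2304; (3j)²=75/4004 [(3 4 5; -3 2 1)], sign=+1
I_A²/I_B² = (28/715)/(75/4004) = 784/375

784/375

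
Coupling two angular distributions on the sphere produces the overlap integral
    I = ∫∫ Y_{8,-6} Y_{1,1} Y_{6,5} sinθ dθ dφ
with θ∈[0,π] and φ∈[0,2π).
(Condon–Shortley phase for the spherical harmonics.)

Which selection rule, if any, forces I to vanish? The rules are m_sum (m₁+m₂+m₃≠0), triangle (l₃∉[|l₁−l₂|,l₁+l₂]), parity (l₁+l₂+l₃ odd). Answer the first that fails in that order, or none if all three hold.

triangle

Σmᵢ = 0  ✓
l₃∈[|l₁−l₂|,l₁+l₂]=[7,9], have l₃=6  ✗
Σlᵢ = 15 ⇒ odd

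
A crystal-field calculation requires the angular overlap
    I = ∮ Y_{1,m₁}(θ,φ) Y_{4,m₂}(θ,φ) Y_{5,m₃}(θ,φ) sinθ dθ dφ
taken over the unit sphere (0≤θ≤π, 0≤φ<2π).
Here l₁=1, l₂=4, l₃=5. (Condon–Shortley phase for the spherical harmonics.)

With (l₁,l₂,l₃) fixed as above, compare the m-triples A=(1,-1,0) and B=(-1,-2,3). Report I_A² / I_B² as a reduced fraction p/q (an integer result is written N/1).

5/14

Shared (l₁,l₂,l₃)=(1,4,5): N and (l;000)² cancel in I_A²/I_B².
A: Δ = 0!·2!·8!/11! = 1/495; Racah Σ t=0..0: t=0:+1/1440 = 1/1440; ⇒ 3j(1 4 5; 1 -1 0)² = 2/99, sgn -1
B: Δ = 0!·2!·8!/11! = 1/495; Racah Σ t=0..0: t=0:+1/2880 = 1/2880; ⇒ 3j(1 4 5; -1 -2 3)² = 28/495, sgn +1
I_A²/I_B² = (2/99)/(28/495) = 5/14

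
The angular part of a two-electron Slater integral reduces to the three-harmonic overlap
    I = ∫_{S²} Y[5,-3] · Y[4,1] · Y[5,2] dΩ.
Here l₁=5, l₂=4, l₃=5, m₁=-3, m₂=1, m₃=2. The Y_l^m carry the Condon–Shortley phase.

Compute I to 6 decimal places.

m-sum 0 ✓  L=14 even ✓  1≤5≤9 ✓
Π(2lᵢ+1) = 11×9×11 = 1089
triangle coeff Δ(5,4,5) = 1/3153150
Σ_t [0,4]: t=0:+1/69120 t=1:−1/1728 t=2:+1/576 t=3:−1/1728 t=4:+1/69120 = 7/11520
(3j)²=2/143 [(5 4 5; 0 0 0)], sign=-1
Σ_t [2,4]: t=2:+1/17280 t=3:−1/2880 t=4:+1/6912 = -1/6912
(3j)²=5/429 [(5 4 5; -3 1 2)], sign=+1
⇒ 4πI² = 30/169
I = (-1)√(30/169/(4π)) = -0.11885360

-0.118854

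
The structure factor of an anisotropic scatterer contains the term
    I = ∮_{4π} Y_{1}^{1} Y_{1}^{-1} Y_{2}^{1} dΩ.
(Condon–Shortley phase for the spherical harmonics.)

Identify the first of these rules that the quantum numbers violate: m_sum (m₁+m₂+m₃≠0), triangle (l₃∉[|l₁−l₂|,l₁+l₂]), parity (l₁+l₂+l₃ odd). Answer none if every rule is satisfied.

m_sum

azimuthal sum: 1 − 1 + 1 = 1  ✗
0 ≤ 2 ≤ 2 (triangle on l)
L = 1 + 1 + 2 = 4 (even)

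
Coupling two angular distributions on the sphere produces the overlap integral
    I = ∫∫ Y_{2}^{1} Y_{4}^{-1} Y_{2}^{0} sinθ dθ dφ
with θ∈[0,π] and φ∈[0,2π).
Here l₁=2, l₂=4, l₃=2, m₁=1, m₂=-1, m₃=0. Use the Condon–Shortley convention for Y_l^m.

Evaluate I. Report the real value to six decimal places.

Rules hold: Σm=0, L=8 even, 2≤2≤6.
N = 5·9·5 = 225
Δ = 4!·0!·4!/9! = 1/630
Racah Σ t=2..2: t=2:+1/16 = 1/16
⇒ 3j(2 4 2; 0 0 0)² = 2/35, sgn +1
Racah Σ t=1..1: t=1:−1/24 = -1/24
⇒ 3j(2 4 2; 1 -1 0)² = 1/21, sgn -1
4πI² = N·(3j₀)²·(3jₘ)² = 30/49
I = -1·√(0.612245/4π) = -0.22072812

-0.220728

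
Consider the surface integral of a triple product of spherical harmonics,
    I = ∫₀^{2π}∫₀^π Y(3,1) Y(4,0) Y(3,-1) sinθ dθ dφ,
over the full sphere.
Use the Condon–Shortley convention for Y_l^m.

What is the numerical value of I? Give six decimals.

Checks pass: Σm=0; 10 even; l₃=3∈[1,7].
(2·3+1)(2·4+1)(2·3+1) = 441
Δ: 4! 2! 4! / 11! → 1/34650
sum: t=1:−1/72 t=2:+1/16 t=3:−1/72 = 5/144
3j²(3 4 3; 0 0 0) = Δ·Π!·Σ² = 2/77  (sign -1)
sum: t=0:+1/1152 t=1:−1/36 t=2:+1/32 = 5/1152
3j²(3 4 3; 1 0 -1) = Δ·Π!·Σ² = 1/1386  (sign +1)
combine: 4πI² = 441·2/77·1/1386 = 1/121
take √, sign -1: I = -0.02564498

-0.025645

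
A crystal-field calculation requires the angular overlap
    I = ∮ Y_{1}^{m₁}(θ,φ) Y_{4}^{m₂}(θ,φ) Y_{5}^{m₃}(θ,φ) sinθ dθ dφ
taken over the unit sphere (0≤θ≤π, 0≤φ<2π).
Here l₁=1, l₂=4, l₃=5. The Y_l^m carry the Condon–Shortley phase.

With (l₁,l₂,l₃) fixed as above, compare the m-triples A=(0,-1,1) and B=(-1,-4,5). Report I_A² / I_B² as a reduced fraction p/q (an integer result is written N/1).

Same 1,4,5: normalisation and zero-m 3j drop out of the ratio.
A: Δ: 0! 2! 8! / 11! → 1/495; sum: t=0:+1/720 = 1/720; 3j²(1 4 5; 0 -1 1) = Δ·Π!·Σ² = 8/165  (sign +1)
B: Δ: 0! 2! 8! / 11! → 1/495; sum: t=0:+1/80640 = 1/80640; 3j²(1 4 5; -1 -4 5) = Δ·Π!·Σ² = 1/11  (sign +1)
I_A²/I_B² = (8/165)/(1/11) = 8/15

8/15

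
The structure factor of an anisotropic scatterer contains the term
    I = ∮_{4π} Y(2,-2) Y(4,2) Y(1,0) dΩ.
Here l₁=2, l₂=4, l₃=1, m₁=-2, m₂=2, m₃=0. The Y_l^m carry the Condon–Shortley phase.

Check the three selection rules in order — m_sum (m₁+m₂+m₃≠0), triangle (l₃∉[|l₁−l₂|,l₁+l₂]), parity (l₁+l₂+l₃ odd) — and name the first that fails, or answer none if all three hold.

triangle

m₁+m₂+m₃ = -2 + 2 + 0 = 0  ✓
triangle: |2−4|=2 ≤ l₃=1 ≤ 2+4=6  ✗
parity: l₁+l₂+l₃ = 7 is odd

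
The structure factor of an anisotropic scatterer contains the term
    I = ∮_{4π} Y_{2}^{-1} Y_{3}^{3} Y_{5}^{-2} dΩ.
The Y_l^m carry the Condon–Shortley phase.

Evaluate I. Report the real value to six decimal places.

0.063396

Rules hold: Σm=0, L=10 even, 1≤5≤5.
N = 5·7·11 = 385
Δ = 0!·4!·6!/11! = 1/2310
Racah Σ t=0..0: t=0:+1/144 = 1/144
⇒ 3j(2 3 5; 0 0 0)² = 10/231, sgn -1
Racah Σ t=0..0: t=0:+1/4320 = 1/4320
⇒ 3j(2 3 5; -1 3 -2)² = 1/330, sgn -1
4πI² = N·(3j₀)²·(3jₘ)² = 5/99
I = +1·√(0.0505051/4π) = 0.06339609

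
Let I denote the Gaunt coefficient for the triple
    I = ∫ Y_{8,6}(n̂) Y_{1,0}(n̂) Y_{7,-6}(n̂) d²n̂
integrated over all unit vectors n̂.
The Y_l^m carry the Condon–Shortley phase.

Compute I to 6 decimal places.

m-sum 0 ✓  L=16 even ✓  7≤7≤9 ✓
Π(2lᵢ+1) = 17×3×15 = 765
triangle coeff Δ(8,1,7) = 1/2040
Σ_t [1,1]: t=1:−1/25401600 = -1/25401600
(3j)²=8/255 [(8 1 7; 0 0 0)], sign=+1
Σ_t [1,1]: t=1:−1/6227020800 = -1/6227020800
(3j)²=7/510 [(8 1 7; 6 0 -6)], sign=+1
⇒ 4πI² = 28/85
I = (+1)√(28/85/(4π)) = 0.16190663

0.161907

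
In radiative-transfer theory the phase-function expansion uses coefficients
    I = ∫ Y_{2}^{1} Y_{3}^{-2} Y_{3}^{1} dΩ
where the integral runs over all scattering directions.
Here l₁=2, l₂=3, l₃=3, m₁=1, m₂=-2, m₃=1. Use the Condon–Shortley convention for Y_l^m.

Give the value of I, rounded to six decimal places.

Checks pass: Σm=0; 8 even; l₃=3∈[1,5].
(2·2+1)(2·3+1)(2·3+1) = 245
Δ: 2! 2! 4! / 9! → 1/3780
sum: t=0:+1/24 t=1:−1/4 t=2:+1/24 = -1/6
3j²(2 3 3; 0 0 0) = Δ·Π!·Σ² = 4/105  (sign +1)
sum: t=0:+1/12 t=1:−1/48 = 1/16
3j²(2 3 3; 1 -2 1) = Δ·Π!·Σ² = 1/28  (sign +1)
combine: 4πI² = 245·4/105·1/28 = 1/3
take √, sign +1: I = 0.16286750

0.162868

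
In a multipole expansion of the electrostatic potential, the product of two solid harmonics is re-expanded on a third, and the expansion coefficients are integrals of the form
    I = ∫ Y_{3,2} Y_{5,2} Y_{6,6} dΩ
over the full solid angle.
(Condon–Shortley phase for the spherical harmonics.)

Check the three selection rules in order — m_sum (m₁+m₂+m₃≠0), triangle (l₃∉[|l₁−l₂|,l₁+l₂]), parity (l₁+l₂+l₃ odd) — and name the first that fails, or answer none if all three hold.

azimuthal sum: 2 + 2 + 6 = 10  ✗
2 ≤ 6 ≤ 8 (triangle on l)
L = 3 + 5 + 6 = 14 (even)

m_sum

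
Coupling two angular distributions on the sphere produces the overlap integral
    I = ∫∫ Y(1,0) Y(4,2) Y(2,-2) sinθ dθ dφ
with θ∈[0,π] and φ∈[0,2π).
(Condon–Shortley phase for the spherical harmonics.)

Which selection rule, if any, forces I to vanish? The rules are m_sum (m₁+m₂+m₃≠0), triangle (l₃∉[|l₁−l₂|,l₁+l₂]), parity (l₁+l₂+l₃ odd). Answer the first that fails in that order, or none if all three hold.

Σmᵢ = 0  ✓
l₃∈[|l₁−l₂|,l₁+l₂]=[3,5], have l₃=2  ✗
Σlᵢ = 7 ⇒ odd

triangle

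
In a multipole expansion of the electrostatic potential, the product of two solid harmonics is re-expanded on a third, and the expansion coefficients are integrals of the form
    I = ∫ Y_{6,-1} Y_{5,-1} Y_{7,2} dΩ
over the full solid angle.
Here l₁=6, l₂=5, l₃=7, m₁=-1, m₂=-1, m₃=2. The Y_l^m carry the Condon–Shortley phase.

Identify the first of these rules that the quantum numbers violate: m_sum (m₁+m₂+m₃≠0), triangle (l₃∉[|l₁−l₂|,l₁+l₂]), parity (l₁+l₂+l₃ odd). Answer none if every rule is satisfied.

m₁+m₂+m₃ = -1 − 1 + 2 = 0  ✓
triangle: |6−5|=1 ≤ l₃=7 ≤ 6+5=11  ✓
parity: l₁+l₂+l₃ = 18 is even  ✓

none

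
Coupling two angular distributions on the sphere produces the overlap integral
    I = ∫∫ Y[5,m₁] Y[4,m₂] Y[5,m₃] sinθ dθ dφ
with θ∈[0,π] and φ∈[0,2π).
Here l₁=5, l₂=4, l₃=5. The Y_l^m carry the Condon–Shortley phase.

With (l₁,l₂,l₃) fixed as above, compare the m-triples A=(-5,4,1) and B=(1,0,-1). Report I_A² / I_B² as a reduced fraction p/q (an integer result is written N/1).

3/4

Same 5,4,5: normalisation and zero-m 3j drop out of the ratio.
A: Δ: 4! 6! 4! / 15! → 1/3153150; sum: t=4:+1/414720 = 1/414720; 3j²(5 4 5; -5 4 1) = Δ·Π!·Σ² = 2/429  (sign +1)
B: Δ: 4! 6! 4! / 15! → 1/3153150; sum: t=0:+1/27648 t=1:−1/1296 t=2:+1/768 t=3:−1/4320 t=4:+1/414720 = 7/20736; 3j²(5 4 5; 1 0 -1) = Δ·Π!·Σ² = 8/1287  (sign +1)
I_A²/I_B² = (2/429)/(8/1287) = 3/4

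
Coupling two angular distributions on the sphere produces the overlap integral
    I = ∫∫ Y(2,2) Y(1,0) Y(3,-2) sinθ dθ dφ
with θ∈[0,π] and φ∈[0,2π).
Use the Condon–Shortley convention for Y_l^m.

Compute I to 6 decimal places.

Rules hold: Σm=0, L=6 even, 1≤3≤3.
N = 5·3·7 = 105
Δ = 0!·4!·2!/7! = 1/105
Racah Σ t=0..0: t=0:+1/4 = 1/4
⇒ 3j(2 1 3; 0 0 0)² = 3/35, sgn -1
Racah Σ t=0..0: t=0:+1/24 = 1/24
⇒ 3j(2 1 3; 2 0 -2)² = 1/21, sgn -1
4πI² = N·(3j₀)²·(3jₘ)² = 3/7
I = +1·√(0.428571/4π) = 0.18467439

0.184674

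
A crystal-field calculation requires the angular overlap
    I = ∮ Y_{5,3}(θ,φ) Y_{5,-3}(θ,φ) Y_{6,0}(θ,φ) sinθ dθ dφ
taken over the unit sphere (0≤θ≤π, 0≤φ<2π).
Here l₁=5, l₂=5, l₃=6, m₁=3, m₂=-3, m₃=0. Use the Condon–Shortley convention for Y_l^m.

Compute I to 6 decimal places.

0.088978

Rules hold: Σm=0, L=16 even, 0≤6≤10.
N = 11·11·13 = 1573
Δ = 4!·6!·6!/17! = 1/28588560
Racah Σ t=0..4: t=0:+1/345600 t=1:−1/13824 t=2:+1/5184 t=3:−1/13824 t=4:+1/345600 = 7/129600
⇒ 3j(5 5 6; 0 0 0)² = 80/7293, sgn +1
Racah Σ t=0..2: t=0:+1/55296 t=1:−1/86400 t=2:+1/2073600 = 29/4147200
⇒ 3j(5 5 6; 3 -3 0)² = 841/145860, sgn +1
4πI² = N·(3j₀)²·(3jₘ)² = 3364/33813
I = +1·√(0.0994884/4π) = 0.08897771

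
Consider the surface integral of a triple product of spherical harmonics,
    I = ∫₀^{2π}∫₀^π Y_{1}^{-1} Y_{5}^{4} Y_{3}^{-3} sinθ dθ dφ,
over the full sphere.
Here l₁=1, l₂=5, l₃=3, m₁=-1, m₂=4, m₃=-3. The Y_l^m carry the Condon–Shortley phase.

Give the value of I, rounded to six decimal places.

0.000000

|1−5|≤3≤1+5 violated ⇒ I = 0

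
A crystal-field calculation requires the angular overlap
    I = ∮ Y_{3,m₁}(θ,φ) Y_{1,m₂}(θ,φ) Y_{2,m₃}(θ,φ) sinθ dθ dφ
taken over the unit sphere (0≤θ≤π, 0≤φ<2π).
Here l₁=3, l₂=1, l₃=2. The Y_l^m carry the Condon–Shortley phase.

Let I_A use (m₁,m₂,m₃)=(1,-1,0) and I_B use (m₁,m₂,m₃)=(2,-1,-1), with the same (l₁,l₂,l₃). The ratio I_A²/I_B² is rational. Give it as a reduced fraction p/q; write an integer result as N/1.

Shared (l₁,l₂,l₃)=(3,1,2): N and (l;000)² cancel in I_A²/I_B².
A: Δ = 2!·4!·0!/7! = 1/105; Racah Σ t=0..0: t=0:+1/8 = 1/8; ⇒ 3j(3 1 2; 1 -1 0)² = 2/35, sgn +1
B: Δ = 2!·4!·0!/7! = 1/105; Racah Σ t=0..0: t=0:+1/12 = 1/12; ⇒ 3j(3 1 2; 2 -1 -1)² = 2/21, sgn -1
I_A²/I_B² = (2/35)/(2/21) = 3/5

3/5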